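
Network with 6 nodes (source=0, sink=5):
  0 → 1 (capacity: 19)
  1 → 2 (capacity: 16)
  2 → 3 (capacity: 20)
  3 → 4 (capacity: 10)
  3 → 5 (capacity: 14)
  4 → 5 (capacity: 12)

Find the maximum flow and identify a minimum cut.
Max flow = 16, Min cut edges: (1,2)

Maximum flow: 16
Minimum cut: (1,2)
Partition: S = [0, 1], T = [2, 3, 4, 5]

Max-flow min-cut theorem verified: both equal 16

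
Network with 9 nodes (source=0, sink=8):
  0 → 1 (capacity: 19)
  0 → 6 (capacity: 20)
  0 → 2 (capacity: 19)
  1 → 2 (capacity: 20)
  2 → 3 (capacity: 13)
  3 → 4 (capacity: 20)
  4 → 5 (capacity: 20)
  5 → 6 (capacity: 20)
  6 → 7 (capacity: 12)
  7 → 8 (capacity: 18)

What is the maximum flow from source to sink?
Maximum flow = 12

Max flow: 12

Flow assignment:
  0 → 1: 12/19
  1 → 2: 12/20
  2 → 3: 12/13
  3 → 4: 12/20
  4 → 5: 12/20
  5 → 6: 12/20
  6 → 7: 12/12
  7 → 8: 12/18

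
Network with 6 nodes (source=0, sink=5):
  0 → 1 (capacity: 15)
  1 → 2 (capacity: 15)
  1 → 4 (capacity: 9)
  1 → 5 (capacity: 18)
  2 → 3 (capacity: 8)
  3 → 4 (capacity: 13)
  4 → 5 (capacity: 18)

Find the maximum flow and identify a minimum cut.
Max flow = 15, Min cut edges: (0,1)

Maximum flow: 15
Minimum cut: (0,1)
Partition: S = [0], T = [1, 2, 3, 4, 5]

Max-flow min-cut theorem verified: both equal 15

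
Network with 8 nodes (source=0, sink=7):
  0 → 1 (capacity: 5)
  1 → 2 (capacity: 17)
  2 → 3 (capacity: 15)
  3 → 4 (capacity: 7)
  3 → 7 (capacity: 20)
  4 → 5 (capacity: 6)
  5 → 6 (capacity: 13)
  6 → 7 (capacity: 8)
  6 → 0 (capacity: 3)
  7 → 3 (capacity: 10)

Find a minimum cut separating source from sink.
Min cut value = 5, edges: (0,1)

Min cut value: 5
Partition: S = [0], T = [1, 2, 3, 4, 5, 6, 7]
Cut edges: (0,1)

By max-flow min-cut theorem, max flow = min cut = 5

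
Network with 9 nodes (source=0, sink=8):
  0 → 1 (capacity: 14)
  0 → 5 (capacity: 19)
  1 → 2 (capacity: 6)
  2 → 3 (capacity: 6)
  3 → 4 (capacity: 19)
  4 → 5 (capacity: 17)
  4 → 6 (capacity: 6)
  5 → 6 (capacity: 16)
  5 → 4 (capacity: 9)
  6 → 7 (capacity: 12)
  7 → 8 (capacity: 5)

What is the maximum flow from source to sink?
Maximum flow = 5

Max flow: 5

Flow assignment:
  0 → 1: 5/14
  1 → 2: 5/6
  2 → 3: 5/6
  3 → 4: 5/19
  4 → 6: 5/6
  6 → 7: 5/12
  7 → 8: 5/5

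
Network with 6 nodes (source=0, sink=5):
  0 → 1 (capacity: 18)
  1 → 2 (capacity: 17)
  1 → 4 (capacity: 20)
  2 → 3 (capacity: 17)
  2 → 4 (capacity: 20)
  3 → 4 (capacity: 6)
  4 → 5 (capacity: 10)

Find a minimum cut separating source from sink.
Min cut value = 10, edges: (4,5)

Min cut value: 10
Partition: S = [0, 1, 2, 3, 4], T = [5]
Cut edges: (4,5)

By max-flow min-cut theorem, max flow = min cut = 10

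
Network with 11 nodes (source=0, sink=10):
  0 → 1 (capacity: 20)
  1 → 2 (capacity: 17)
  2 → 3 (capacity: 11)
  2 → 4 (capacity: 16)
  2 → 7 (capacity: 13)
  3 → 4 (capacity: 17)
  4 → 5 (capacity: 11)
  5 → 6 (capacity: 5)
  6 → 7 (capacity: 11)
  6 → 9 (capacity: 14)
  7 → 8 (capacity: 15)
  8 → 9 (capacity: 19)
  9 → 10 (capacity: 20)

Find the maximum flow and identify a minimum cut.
Max flow = 17, Min cut edges: (1,2)

Maximum flow: 17
Minimum cut: (1,2)
Partition: S = [0, 1], T = [2, 3, 4, 5, 6, 7, 8, 9, 10]

Max-flow min-cut theorem verified: both equal 17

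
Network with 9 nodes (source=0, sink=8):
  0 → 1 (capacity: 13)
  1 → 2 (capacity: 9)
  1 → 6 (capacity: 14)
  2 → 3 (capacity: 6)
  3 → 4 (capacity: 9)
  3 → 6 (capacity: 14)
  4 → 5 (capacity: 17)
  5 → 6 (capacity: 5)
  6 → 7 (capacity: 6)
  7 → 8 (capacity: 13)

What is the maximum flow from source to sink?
Maximum flow = 6

Max flow: 6

Flow assignment:
  0 → 1: 6/13
  1 → 6: 6/14
  6 → 7: 6/6
  7 → 8: 6/13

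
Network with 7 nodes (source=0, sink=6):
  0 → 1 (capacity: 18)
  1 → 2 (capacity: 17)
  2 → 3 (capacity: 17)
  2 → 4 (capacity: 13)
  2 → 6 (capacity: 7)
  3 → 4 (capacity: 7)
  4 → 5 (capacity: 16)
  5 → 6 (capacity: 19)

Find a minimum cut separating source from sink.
Min cut value = 17, edges: (1,2)

Min cut value: 17
Partition: S = [0, 1], T = [2, 3, 4, 5, 6]
Cut edges: (1,2)

By max-flow min-cut theorem, max flow = min cut = 17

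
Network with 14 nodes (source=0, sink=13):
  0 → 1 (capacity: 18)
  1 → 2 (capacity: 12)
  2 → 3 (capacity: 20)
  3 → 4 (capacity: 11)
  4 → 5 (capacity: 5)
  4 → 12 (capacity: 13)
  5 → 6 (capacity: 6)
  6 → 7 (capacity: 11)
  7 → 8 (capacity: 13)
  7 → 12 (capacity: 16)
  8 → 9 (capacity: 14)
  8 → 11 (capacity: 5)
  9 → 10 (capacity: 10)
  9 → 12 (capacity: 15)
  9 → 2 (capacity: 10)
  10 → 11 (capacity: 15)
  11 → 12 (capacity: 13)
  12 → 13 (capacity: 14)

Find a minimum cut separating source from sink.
Min cut value = 11, edges: (3,4)

Min cut value: 11
Partition: S = [0, 1, 2, 3], T = [4, 5, 6, 7, 8, 9, 10, 11, 12, 13]
Cut edges: (3,4)

By max-flow min-cut theorem, max flow = min cut = 11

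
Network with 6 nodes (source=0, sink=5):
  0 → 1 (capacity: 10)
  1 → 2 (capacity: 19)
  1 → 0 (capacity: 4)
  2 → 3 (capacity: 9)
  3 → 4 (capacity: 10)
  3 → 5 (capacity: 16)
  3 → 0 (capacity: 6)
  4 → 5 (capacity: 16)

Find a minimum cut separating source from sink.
Min cut value = 9, edges: (2,3)

Min cut value: 9
Partition: S = [0, 1, 2], T = [3, 4, 5]
Cut edges: (2,3)

By max-flow min-cut theorem, max flow = min cut = 9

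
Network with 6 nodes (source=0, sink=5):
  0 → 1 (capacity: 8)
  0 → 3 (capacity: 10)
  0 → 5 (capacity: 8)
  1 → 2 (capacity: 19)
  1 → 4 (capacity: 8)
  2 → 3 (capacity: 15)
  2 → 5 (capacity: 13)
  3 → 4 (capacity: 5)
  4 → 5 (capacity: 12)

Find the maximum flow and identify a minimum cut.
Max flow = 21, Min cut edges: (0,1), (0,5), (3,4)

Maximum flow: 21
Minimum cut: (0,1), (0,5), (3,4)
Partition: S = [0, 3], T = [1, 2, 4, 5]

Max-flow min-cut theorem verified: both equal 21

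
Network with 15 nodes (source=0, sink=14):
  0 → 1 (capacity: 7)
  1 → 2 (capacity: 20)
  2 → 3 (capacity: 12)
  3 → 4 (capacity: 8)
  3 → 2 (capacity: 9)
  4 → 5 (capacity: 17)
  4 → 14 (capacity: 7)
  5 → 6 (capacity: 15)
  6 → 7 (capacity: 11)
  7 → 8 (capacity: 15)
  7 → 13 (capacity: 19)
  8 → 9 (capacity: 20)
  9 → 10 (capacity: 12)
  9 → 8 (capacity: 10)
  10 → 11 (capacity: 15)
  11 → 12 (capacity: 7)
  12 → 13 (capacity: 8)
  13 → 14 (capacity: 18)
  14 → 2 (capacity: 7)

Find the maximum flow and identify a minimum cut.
Max flow = 7, Min cut edges: (0,1)

Maximum flow: 7
Minimum cut: (0,1)
Partition: S = [0], T = [1, 2, 3, 4, 5, 6, 7, 8, 9, 10, 11, 12, 13, 14]

Max-flow min-cut theorem verified: both equal 7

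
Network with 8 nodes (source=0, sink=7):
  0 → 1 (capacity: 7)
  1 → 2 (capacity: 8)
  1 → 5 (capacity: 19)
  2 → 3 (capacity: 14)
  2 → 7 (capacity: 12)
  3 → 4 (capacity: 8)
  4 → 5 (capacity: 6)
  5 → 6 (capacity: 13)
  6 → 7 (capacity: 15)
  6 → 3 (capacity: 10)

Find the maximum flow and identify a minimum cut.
Max flow = 7, Min cut edges: (0,1)

Maximum flow: 7
Minimum cut: (0,1)
Partition: S = [0], T = [1, 2, 3, 4, 5, 6, 7]

Max-flow min-cut theorem verified: both equal 7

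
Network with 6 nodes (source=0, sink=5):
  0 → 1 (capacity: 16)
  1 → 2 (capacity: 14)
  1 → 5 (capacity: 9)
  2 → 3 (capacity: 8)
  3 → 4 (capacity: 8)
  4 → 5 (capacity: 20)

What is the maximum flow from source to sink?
Maximum flow = 16

Max flow: 16

Flow assignment:
  0 → 1: 16/16
  1 → 2: 7/14
  1 → 5: 9/9
  2 → 3: 7/8
  3 → 4: 7/8
  4 → 5: 7/20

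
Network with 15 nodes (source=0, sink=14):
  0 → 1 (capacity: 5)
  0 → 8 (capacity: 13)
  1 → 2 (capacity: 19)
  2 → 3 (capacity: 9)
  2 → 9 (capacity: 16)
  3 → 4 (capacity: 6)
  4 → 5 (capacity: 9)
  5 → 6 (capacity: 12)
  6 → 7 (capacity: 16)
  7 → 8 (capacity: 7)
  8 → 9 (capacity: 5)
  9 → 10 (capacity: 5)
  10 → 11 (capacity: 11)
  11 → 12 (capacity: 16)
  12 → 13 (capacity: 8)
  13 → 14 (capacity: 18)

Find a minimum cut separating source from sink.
Min cut value = 5, edges: (9,10)

Min cut value: 5
Partition: S = [0, 1, 2, 3, 4, 5, 6, 7, 8, 9], T = [10, 11, 12, 13, 14]
Cut edges: (9,10)

By max-flow min-cut theorem, max flow = min cut = 5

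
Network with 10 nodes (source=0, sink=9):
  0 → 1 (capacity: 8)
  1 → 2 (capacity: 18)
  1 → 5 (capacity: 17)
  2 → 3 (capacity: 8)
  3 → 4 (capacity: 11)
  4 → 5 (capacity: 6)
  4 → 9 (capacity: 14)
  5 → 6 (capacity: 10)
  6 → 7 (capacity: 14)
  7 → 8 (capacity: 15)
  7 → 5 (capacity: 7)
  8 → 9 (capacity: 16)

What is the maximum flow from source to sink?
Maximum flow = 8

Max flow: 8

Flow assignment:
  0 → 1: 8/8
  1 → 2: 8/18
  2 → 3: 8/8
  3 → 4: 8/11
  4 → 9: 8/14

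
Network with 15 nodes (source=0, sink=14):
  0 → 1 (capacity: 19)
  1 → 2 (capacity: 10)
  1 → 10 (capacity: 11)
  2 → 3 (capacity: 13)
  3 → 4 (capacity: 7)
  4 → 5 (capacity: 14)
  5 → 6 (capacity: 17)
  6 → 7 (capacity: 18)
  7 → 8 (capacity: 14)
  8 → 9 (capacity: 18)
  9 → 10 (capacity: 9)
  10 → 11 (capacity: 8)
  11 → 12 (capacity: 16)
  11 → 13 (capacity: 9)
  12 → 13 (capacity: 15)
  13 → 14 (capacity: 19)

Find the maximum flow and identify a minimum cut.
Max flow = 8, Min cut edges: (10,11)

Maximum flow: 8
Minimum cut: (10,11)
Partition: S = [0, 1, 2, 3, 4, 5, 6, 7, 8, 9, 10], T = [11, 12, 13, 14]

Max-flow min-cut theorem verified: both equal 8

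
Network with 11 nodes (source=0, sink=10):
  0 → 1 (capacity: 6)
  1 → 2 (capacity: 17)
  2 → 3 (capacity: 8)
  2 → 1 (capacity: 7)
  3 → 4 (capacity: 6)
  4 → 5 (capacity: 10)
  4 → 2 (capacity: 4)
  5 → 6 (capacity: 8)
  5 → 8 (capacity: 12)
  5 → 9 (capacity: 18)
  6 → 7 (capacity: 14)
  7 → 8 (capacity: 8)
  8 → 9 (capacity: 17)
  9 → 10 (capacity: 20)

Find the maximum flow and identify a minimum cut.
Max flow = 6, Min cut edges: (3,4)

Maximum flow: 6
Minimum cut: (3,4)
Partition: S = [0, 1, 2, 3], T = [4, 5, 6, 7, 8, 9, 10]

Max-flow min-cut theorem verified: both equal 6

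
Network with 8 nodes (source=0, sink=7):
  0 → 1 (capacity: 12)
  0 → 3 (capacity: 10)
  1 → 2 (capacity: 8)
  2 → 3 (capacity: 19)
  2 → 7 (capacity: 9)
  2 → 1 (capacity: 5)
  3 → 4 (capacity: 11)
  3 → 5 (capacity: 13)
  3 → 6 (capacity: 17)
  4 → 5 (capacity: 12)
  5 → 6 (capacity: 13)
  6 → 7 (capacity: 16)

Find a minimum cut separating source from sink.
Min cut value = 18, edges: (0,3), (1,2)

Min cut value: 18
Partition: S = [0, 1], T = [2, 3, 4, 5, 6, 7]
Cut edges: (0,3), (1,2)

By max-flow min-cut theorem, max flow = min cut = 18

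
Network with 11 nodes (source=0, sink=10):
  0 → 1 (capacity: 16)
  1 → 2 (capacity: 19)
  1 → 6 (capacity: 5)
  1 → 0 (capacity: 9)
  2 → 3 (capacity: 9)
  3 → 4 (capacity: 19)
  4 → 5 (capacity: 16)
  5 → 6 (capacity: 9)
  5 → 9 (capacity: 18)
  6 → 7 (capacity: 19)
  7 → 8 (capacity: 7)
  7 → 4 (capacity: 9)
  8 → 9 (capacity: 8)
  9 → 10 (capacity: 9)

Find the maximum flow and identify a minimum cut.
Max flow = 9, Min cut edges: (9,10)

Maximum flow: 9
Minimum cut: (9,10)
Partition: S = [0, 1, 2, 3, 4, 5, 6, 7, 8, 9], T = [10]

Max-flow min-cut theorem verified: both equal 9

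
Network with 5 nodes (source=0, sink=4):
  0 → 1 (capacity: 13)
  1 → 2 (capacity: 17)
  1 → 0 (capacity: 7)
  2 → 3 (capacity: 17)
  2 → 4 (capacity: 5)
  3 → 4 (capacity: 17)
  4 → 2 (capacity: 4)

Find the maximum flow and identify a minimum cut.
Max flow = 13, Min cut edges: (0,1)

Maximum flow: 13
Minimum cut: (0,1)
Partition: S = [0], T = [1, 2, 3, 4]

Max-flow min-cut theorem verified: both equal 13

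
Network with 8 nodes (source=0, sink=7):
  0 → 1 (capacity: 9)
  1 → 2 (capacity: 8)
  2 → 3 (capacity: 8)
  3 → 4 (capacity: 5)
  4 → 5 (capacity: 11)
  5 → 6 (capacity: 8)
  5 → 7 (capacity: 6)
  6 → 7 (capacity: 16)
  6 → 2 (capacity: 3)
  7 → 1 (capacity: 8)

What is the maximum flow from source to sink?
Maximum flow = 5

Max flow: 5

Flow assignment:
  0 → 1: 5/9
  1 → 2: 5/8
  2 → 3: 5/8
  3 → 4: 5/5
  4 → 5: 5/11
  5 → 7: 5/6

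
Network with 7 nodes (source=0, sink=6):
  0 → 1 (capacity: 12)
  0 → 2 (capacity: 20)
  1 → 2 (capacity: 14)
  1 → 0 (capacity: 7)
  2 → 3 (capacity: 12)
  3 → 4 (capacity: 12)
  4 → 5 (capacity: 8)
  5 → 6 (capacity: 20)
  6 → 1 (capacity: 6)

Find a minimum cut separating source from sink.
Min cut value = 8, edges: (4,5)

Min cut value: 8
Partition: S = [0, 1, 2, 3, 4], T = [5, 6]
Cut edges: (4,5)

By max-flow min-cut theorem, max flow = min cut = 8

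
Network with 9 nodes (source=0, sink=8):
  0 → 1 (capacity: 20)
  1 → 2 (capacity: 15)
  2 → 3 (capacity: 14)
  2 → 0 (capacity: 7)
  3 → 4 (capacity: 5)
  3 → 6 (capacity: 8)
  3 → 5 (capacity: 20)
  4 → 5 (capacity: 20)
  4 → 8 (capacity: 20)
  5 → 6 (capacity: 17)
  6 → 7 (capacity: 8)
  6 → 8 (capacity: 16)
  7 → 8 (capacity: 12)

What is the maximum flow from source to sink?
Maximum flow = 14

Max flow: 14

Flow assignment:
  0 → 1: 15/20
  1 → 2: 15/15
  2 → 3: 14/14
  2 → 0: 1/7
  3 → 4: 5/5
  3 → 6: 8/8
  3 → 5: 1/20
  4 → 8: 5/20
  5 → 6: 1/17
  6 → 8: 9/16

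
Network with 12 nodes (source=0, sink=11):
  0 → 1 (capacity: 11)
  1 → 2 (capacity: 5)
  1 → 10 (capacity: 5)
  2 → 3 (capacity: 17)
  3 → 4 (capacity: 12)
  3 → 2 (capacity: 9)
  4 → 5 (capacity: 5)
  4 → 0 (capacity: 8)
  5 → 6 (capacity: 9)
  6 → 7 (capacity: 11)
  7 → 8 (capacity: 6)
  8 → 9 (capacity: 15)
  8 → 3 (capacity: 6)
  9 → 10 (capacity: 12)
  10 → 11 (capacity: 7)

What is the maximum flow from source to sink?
Maximum flow = 7

Max flow: 7

Flow assignment:
  0 → 1: 7/11
  1 → 2: 5/5
  1 → 10: 2/5
  2 → 3: 5/17
  3 → 4: 5/12
  4 → 5: 5/5
  5 → 6: 5/9
  6 → 7: 5/11
  7 → 8: 5/6
  8 → 9: 5/15
  9 → 10: 5/12
  10 → 11: 7/7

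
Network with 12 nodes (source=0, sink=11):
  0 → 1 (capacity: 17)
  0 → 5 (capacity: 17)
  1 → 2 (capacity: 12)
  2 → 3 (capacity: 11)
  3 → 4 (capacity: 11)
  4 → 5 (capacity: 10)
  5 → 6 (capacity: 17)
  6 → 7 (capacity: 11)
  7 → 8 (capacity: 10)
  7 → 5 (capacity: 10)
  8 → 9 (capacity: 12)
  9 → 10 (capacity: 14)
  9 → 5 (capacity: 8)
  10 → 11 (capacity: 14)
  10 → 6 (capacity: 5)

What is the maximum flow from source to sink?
Maximum flow = 10

Max flow: 10

Flow assignment:
  0 → 1: 10/17
  1 → 2: 10/12
  2 → 3: 10/11
  3 → 4: 10/11
  4 → 5: 10/10
  5 → 6: 11/17
  6 → 7: 11/11
  7 → 8: 10/10
  7 → 5: 1/10
  8 → 9: 10/12
  9 → 10: 10/14
  10 → 11: 10/14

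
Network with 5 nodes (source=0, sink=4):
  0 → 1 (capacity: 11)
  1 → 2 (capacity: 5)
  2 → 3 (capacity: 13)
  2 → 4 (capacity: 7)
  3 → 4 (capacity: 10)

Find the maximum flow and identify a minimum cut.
Max flow = 5, Min cut edges: (1,2)

Maximum flow: 5
Minimum cut: (1,2)
Partition: S = [0, 1], T = [2, 3, 4]

Max-flow min-cut theorem verified: both equal 5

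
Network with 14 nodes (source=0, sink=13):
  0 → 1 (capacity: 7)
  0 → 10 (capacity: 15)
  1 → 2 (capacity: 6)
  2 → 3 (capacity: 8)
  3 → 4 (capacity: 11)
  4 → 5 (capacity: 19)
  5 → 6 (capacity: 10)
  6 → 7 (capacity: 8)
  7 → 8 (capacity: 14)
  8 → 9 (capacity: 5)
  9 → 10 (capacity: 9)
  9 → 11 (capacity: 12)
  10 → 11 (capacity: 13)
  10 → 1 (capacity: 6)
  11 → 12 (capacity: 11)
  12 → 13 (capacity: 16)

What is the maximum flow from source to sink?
Maximum flow = 11

Max flow: 11

Flow assignment:
  0 → 1: 5/7
  0 → 10: 6/15
  1 → 2: 5/6
  2 → 3: 5/8
  3 → 4: 5/11
  4 → 5: 5/19
  5 → 6: 5/10
  6 → 7: 5/8
  7 → 8: 5/14
  8 → 9: 5/5
  9 → 10: 5/9
  10 → 11: 11/13
  11 → 12: 11/11
  12 → 13: 11/16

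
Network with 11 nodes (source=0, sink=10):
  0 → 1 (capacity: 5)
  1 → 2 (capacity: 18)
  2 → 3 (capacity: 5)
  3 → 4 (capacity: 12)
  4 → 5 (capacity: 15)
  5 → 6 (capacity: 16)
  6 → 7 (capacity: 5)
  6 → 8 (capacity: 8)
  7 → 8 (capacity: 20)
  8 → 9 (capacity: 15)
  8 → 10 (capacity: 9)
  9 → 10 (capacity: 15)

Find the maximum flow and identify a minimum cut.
Max flow = 5, Min cut edges: (2,3)

Maximum flow: 5
Minimum cut: (2,3)
Partition: S = [0, 1, 2], T = [3, 4, 5, 6, 7, 8, 9, 10]

Max-flow min-cut theorem verified: both equal 5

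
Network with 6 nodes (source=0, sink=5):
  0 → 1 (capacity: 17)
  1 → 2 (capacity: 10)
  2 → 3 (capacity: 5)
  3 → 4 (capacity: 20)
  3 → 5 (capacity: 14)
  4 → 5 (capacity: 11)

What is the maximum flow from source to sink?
Maximum flow = 5

Max flow: 5

Flow assignment:
  0 → 1: 5/17
  1 → 2: 5/10
  2 → 3: 5/5
  3 → 5: 5/14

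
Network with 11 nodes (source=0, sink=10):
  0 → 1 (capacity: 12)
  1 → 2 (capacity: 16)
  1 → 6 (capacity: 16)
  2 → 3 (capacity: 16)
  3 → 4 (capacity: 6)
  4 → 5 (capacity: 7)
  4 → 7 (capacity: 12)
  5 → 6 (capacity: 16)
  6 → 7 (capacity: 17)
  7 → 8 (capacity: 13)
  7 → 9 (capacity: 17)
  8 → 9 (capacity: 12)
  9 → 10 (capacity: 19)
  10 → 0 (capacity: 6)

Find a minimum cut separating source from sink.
Min cut value = 12, edges: (0,1)

Min cut value: 12
Partition: S = [0], T = [1, 2, 3, 4, 5, 6, 7, 8, 9, 10]
Cut edges: (0,1)

By max-flow min-cut theorem, max flow = min cut = 12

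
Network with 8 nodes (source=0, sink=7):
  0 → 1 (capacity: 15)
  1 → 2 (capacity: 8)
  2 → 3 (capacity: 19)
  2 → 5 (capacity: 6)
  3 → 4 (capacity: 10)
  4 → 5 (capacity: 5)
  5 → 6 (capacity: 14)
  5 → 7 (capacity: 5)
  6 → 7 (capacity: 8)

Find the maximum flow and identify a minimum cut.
Max flow = 8, Min cut edges: (1,2)

Maximum flow: 8
Minimum cut: (1,2)
Partition: S = [0, 1], T = [2, 3, 4, 5, 6, 7]

Max-flow min-cut theorem verified: both equal 8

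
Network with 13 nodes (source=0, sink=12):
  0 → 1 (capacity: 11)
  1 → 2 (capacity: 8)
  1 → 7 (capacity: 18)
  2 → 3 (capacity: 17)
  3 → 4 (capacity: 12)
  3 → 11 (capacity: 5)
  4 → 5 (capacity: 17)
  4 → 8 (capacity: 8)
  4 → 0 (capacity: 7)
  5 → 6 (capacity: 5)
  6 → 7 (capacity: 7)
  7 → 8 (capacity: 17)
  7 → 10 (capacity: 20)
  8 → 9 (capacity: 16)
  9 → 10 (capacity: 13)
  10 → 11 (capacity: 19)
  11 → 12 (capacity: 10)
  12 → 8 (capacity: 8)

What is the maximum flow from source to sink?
Maximum flow = 10

Max flow: 10

Flow assignment:
  0 → 1: 10/11
  1 → 2: 5/8
  1 → 7: 5/18
  2 → 3: 5/17
  3 → 11: 5/5
  7 → 10: 5/20
  10 → 11: 5/19
  11 → 12: 10/10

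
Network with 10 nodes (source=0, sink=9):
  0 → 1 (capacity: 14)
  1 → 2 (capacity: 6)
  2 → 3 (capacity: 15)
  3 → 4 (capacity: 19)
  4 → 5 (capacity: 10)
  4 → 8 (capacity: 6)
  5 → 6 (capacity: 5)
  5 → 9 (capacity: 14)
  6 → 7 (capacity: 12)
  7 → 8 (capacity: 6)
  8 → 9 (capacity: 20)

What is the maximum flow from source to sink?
Maximum flow = 6

Max flow: 6

Flow assignment:
  0 → 1: 6/14
  1 → 2: 6/6
  2 → 3: 6/15
  3 → 4: 6/19
  4 → 5: 6/10
  5 → 9: 6/14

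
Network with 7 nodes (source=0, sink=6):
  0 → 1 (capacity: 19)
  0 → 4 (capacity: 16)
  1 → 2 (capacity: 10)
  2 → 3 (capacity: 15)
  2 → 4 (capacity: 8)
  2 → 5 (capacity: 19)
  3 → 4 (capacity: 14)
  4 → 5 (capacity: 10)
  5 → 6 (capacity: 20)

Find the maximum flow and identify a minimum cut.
Max flow = 20, Min cut edges: (5,6)

Maximum flow: 20
Minimum cut: (5,6)
Partition: S = [0, 1, 2, 3, 4, 5], T = [6]

Max-flow min-cut theorem verified: both equal 20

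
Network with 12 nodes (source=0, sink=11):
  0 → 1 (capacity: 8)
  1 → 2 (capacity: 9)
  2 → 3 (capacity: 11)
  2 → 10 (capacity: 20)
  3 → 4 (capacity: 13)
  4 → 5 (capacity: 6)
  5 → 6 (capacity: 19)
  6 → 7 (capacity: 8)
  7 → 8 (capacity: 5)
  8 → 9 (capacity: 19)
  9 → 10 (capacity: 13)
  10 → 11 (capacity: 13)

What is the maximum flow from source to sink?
Maximum flow = 8

Max flow: 8

Flow assignment:
  0 → 1: 8/8
  1 → 2: 8/9
  2 → 10: 8/20
  10 → 11: 8/13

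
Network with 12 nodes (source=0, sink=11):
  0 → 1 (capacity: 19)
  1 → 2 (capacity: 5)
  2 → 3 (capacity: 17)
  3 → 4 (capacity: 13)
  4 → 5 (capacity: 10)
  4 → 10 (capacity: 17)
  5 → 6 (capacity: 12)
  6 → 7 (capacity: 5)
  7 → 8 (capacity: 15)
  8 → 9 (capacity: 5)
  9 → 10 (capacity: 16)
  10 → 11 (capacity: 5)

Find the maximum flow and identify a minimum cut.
Max flow = 5, Min cut edges: (10,11)

Maximum flow: 5
Minimum cut: (10,11)
Partition: S = [0, 1, 2, 3, 4, 5, 6, 7, 8, 9, 10], T = [11]

Max-flow min-cut theorem verified: both equal 5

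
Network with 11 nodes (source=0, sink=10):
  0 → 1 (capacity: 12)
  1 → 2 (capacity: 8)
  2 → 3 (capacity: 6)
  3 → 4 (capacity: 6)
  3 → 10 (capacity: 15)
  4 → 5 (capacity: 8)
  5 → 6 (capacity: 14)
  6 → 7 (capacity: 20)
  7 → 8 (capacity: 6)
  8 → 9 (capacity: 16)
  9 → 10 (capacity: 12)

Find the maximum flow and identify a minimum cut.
Max flow = 6, Min cut edges: (2,3)

Maximum flow: 6
Minimum cut: (2,3)
Partition: S = [0, 1, 2], T = [3, 4, 5, 6, 7, 8, 9, 10]

Max-flow min-cut theorem verified: both equal 6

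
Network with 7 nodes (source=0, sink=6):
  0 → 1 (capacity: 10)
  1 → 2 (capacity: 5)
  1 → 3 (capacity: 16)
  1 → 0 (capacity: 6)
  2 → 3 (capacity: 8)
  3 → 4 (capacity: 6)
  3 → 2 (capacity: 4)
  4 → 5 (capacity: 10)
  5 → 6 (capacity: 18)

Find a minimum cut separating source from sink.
Min cut value = 6, edges: (3,4)

Min cut value: 6
Partition: S = [0, 1, 2, 3], T = [4, 5, 6]
Cut edges: (3,4)

By max-flow min-cut theorem, max flow = min cut = 6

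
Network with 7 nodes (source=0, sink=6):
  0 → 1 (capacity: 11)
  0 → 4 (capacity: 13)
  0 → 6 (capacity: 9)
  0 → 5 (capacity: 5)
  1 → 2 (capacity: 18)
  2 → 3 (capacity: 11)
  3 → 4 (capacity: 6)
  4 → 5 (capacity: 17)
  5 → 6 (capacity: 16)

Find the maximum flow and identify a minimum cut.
Max flow = 25, Min cut edges: (0,6), (5,6)

Maximum flow: 25
Minimum cut: (0,6), (5,6)
Partition: S = [0, 1, 2, 3, 4, 5], T = [6]

Max-flow min-cut theorem verified: both equal 25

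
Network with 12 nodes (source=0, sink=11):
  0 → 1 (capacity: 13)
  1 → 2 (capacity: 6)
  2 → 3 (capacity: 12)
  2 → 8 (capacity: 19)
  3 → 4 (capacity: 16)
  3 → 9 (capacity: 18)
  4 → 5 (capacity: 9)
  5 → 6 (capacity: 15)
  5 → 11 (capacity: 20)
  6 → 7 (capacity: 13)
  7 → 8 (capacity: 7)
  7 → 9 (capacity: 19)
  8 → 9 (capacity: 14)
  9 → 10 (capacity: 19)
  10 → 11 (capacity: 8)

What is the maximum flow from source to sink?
Maximum flow = 6

Max flow: 6

Flow assignment:
  0 → 1: 6/13
  1 → 2: 6/6
  2 → 3: 6/12
  3 → 4: 6/16
  4 → 5: 6/9
  5 → 11: 6/20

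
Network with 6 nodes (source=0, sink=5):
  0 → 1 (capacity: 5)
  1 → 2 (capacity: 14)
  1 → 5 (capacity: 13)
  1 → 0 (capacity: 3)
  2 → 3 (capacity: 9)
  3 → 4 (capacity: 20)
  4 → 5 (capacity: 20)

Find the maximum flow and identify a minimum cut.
Max flow = 5, Min cut edges: (0,1)

Maximum flow: 5
Minimum cut: (0,1)
Partition: S = [0], T = [1, 2, 3, 4, 5]

Max-flow min-cut theorem verified: both equal 5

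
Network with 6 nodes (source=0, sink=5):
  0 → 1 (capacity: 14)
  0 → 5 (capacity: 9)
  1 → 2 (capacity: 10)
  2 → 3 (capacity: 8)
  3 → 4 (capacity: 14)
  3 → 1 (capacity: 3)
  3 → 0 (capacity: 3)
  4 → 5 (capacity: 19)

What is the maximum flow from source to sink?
Maximum flow = 17

Max flow: 17

Flow assignment:
  0 → 1: 8/14
  0 → 5: 9/9
  1 → 2: 8/10
  2 → 3: 8/8
  3 → 4: 8/14
  4 → 5: 8/19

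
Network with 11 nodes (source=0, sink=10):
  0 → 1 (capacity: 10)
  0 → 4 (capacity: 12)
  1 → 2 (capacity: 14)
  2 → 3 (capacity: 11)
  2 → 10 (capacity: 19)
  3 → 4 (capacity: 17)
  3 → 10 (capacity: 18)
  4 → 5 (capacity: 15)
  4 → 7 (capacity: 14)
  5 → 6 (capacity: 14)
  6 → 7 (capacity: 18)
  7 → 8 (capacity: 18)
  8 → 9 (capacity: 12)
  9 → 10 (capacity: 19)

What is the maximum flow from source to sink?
Maximum flow = 22

Max flow: 22

Flow assignment:
  0 → 1: 10/10
  0 → 4: 12/12
  1 → 2: 10/14
  2 → 10: 10/19
  4 → 7: 12/14
  7 → 8: 12/18
  8 → 9: 12/12
  9 → 10: 12/19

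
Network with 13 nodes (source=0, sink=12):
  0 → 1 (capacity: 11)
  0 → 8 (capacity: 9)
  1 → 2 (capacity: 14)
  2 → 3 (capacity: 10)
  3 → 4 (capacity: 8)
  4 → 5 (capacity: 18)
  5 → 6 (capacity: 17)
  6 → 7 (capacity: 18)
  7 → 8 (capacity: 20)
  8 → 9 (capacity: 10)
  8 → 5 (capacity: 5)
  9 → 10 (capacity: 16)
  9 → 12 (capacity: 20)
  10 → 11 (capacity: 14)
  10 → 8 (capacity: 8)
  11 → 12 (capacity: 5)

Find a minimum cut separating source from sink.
Min cut value = 10, edges: (8,9)

Min cut value: 10
Partition: S = [0, 1, 2, 3, 4, 5, 6, 7, 8], T = [9, 10, 11, 12]
Cut edges: (8,9)

By max-flow min-cut theorem, max flow = min cut = 10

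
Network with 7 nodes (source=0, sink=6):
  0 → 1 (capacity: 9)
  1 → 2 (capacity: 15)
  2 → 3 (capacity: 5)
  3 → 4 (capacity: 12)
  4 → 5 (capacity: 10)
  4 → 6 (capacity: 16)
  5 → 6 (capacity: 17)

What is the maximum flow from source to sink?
Maximum flow = 5

Max flow: 5

Flow assignment:
  0 → 1: 5/9
  1 → 2: 5/15
  2 → 3: 5/5
  3 → 4: 5/12
  4 → 6: 5/16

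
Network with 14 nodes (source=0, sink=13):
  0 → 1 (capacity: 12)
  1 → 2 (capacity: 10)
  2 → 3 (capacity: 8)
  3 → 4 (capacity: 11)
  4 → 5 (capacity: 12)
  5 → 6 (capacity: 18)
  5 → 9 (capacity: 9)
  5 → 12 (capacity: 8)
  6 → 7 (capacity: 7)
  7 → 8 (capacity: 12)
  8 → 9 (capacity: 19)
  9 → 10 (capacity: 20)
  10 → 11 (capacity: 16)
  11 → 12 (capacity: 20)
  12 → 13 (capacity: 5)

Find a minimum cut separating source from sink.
Min cut value = 5, edges: (12,13)

Min cut value: 5
Partition: S = [0, 1, 2, 3, 4, 5, 6, 7, 8, 9, 10, 11, 12], T = [13]
Cut edges: (12,13)

By max-flow min-cut theorem, max flow = min cut = 5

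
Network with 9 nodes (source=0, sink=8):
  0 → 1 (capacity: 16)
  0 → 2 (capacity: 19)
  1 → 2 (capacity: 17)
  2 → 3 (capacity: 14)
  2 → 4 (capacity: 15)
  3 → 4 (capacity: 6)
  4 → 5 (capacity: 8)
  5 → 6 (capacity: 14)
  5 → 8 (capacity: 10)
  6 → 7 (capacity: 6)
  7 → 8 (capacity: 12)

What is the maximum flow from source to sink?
Maximum flow = 8

Max flow: 8

Flow assignment:
  0 → 1: 8/16
  1 → 2: 8/17
  2 → 3: 6/14
  2 → 4: 2/15
  3 → 4: 6/6
  4 → 5: 8/8
  5 → 8: 8/10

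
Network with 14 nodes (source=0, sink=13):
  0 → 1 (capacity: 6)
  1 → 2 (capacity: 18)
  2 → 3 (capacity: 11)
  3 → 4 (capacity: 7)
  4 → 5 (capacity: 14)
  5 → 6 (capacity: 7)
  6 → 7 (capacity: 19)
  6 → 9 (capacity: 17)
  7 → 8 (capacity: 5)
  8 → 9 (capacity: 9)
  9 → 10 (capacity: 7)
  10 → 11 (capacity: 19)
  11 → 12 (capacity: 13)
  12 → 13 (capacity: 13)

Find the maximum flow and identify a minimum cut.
Max flow = 6, Min cut edges: (0,1)

Maximum flow: 6
Minimum cut: (0,1)
Partition: S = [0], T = [1, 2, 3, 4, 5, 6, 7, 8, 9, 10, 11, 12, 13]

Max-flow min-cut theorem verified: both equal 6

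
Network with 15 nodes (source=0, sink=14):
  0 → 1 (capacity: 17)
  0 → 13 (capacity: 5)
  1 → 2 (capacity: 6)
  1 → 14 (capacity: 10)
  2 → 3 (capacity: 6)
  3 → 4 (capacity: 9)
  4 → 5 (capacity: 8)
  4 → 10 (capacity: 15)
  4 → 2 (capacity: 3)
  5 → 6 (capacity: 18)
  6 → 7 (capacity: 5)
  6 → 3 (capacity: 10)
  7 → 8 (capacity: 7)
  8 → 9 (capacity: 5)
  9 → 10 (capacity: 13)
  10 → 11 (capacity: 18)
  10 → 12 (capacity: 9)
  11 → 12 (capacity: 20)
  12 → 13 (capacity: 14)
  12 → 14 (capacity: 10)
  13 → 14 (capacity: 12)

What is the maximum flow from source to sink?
Maximum flow = 21

Max flow: 21

Flow assignment:
  0 → 1: 16/17
  0 → 13: 5/5
  1 → 2: 6/6
  1 → 14: 10/10
  2 → 3: 6/6
  3 → 4: 6/9
  4 → 10: 6/15
  10 → 12: 6/9
  12 → 14: 6/10
  13 → 14: 5/12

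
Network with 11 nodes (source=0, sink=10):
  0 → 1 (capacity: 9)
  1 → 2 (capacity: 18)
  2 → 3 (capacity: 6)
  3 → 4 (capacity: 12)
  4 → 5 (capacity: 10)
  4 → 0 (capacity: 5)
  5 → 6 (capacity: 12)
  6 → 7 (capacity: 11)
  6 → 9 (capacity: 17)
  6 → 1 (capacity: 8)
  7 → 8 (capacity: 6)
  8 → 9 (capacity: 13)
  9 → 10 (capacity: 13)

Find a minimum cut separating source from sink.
Min cut value = 6, edges: (2,3)

Min cut value: 6
Partition: S = [0, 1, 2], T = [3, 4, 5, 6, 7, 8, 9, 10]
Cut edges: (2,3)

By max-flow min-cut theorem, max flow = min cut = 6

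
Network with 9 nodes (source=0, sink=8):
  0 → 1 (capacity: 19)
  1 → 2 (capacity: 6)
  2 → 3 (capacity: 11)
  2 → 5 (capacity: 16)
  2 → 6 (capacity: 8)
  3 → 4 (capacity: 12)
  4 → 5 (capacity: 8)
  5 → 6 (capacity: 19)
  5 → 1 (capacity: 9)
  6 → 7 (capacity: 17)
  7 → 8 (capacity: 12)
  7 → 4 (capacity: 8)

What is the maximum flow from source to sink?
Maximum flow = 6

Max flow: 6

Flow assignment:
  0 → 1: 6/19
  1 → 2: 6/6
  2 → 6: 6/8
  6 → 7: 6/17
  7 → 8: 6/12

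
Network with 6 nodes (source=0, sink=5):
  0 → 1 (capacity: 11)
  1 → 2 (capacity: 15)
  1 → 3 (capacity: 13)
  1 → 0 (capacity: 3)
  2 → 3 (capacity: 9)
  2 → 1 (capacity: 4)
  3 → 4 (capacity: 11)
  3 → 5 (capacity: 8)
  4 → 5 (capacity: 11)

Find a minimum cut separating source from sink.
Min cut value = 11, edges: (0,1)

Min cut value: 11
Partition: S = [0], T = [1, 2, 3, 4, 5]
Cut edges: (0,1)

By max-flow min-cut theorem, max flow = min cut = 11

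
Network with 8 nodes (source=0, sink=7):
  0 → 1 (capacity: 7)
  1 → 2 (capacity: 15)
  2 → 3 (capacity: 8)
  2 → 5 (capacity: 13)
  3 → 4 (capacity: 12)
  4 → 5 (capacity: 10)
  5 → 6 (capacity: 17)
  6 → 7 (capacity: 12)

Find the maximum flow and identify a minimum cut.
Max flow = 7, Min cut edges: (0,1)

Maximum flow: 7
Minimum cut: (0,1)
Partition: S = [0], T = [1, 2, 3, 4, 5, 6, 7]

Max-flow min-cut theorem verified: both equal 7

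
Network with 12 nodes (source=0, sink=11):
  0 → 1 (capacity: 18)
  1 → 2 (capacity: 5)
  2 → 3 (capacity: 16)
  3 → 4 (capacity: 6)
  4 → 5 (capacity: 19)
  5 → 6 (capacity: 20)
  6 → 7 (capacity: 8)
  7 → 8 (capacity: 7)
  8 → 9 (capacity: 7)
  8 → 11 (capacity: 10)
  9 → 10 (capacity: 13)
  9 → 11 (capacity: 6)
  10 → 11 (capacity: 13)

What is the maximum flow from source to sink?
Maximum flow = 5

Max flow: 5

Flow assignment:
  0 → 1: 5/18
  1 → 2: 5/5
  2 → 3: 5/16
  3 → 4: 5/6
  4 → 5: 5/19
  5 → 6: 5/20
  6 → 7: 5/8
  7 → 8: 5/7
  8 → 11: 5/10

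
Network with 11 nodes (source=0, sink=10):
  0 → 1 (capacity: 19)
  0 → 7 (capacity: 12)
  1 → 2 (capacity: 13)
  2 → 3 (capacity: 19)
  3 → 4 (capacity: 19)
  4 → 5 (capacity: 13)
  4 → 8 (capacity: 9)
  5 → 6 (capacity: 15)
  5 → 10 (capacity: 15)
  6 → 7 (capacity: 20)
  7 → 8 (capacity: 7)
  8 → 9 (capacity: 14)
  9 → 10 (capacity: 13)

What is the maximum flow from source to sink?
Maximum flow = 20

Max flow: 20

Flow assignment:
  0 → 1: 13/19
  0 → 7: 7/12
  1 → 2: 13/13
  2 → 3: 13/19
  3 → 4: 13/19
  4 → 5: 13/13
  5 → 10: 13/15
  7 → 8: 7/7
  8 → 9: 7/14
  9 → 10: 7/13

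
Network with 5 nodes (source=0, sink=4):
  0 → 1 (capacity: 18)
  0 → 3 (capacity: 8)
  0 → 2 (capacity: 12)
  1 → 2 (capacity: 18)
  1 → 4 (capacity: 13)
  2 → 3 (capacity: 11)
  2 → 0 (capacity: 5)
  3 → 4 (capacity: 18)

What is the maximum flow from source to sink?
Maximum flow = 31

Max flow: 31

Flow assignment:
  0 → 1: 13/18
  0 → 3: 7/8
  0 → 2: 11/12
  1 → 4: 13/13
  2 → 3: 11/11
  3 → 4: 18/18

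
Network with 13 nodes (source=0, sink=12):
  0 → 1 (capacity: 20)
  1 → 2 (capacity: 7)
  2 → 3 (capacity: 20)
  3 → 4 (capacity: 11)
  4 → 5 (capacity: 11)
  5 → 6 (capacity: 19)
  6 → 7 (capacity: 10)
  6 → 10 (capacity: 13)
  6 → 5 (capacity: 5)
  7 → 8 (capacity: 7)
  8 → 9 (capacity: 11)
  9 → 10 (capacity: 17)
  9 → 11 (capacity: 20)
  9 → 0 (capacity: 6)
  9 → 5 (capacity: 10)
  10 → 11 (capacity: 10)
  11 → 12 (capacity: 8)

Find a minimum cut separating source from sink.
Min cut value = 7, edges: (1,2)

Min cut value: 7
Partition: S = [0, 1], T = [2, 3, 4, 5, 6, 7, 8, 9, 10, 11, 12]
Cut edges: (1,2)

By max-flow min-cut theorem, max flow = min cut = 7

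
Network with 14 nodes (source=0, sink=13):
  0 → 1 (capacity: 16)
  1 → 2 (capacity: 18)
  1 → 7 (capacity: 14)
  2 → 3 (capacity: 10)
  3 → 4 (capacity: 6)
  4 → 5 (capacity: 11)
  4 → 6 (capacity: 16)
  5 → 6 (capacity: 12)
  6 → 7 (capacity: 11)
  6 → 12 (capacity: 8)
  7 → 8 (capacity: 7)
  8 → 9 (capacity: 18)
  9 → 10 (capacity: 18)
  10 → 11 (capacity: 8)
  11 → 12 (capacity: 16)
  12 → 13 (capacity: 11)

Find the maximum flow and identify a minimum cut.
Max flow = 11, Min cut edges: (12,13)

Maximum flow: 11
Minimum cut: (12,13)
Partition: S = [0, 1, 2, 3, 4, 5, 6, 7, 8, 9, 10, 11, 12], T = [13]

Max-flow min-cut theorem verified: both equal 11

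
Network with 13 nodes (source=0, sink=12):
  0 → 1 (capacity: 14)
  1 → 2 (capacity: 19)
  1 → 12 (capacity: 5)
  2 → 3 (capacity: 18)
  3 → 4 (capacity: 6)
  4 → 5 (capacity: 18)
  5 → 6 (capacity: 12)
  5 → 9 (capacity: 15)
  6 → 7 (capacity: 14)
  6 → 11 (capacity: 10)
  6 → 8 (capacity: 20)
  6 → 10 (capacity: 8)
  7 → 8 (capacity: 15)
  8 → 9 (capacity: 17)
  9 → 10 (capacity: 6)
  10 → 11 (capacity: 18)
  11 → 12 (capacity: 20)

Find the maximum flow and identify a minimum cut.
Max flow = 11, Min cut edges: (1,12), (3,4)

Maximum flow: 11
Minimum cut: (1,12), (3,4)
Partition: S = [0, 1, 2, 3], T = [4, 5, 6, 7, 8, 9, 10, 11, 12]

Max-flow min-cut theorem verified: both equal 11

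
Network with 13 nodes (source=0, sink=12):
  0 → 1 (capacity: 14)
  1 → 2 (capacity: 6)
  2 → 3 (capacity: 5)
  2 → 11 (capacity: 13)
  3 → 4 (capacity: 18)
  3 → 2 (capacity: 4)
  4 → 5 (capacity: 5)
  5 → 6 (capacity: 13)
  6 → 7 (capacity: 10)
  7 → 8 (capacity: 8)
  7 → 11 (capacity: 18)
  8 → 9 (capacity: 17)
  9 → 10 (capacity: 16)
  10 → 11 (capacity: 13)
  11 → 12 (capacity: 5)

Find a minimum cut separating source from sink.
Min cut value = 5, edges: (11,12)

Min cut value: 5
Partition: S = [0, 1, 2, 3, 4, 5, 6, 7, 8, 9, 10, 11], T = [12]
Cut edges: (11,12)

By max-flow min-cut theorem, max flow = min cut = 5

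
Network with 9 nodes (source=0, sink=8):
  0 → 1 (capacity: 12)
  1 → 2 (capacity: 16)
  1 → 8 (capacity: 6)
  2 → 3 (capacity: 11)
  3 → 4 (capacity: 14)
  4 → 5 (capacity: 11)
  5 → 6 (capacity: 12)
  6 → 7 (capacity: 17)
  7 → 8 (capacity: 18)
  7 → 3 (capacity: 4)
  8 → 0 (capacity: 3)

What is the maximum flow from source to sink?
Maximum flow = 12

Max flow: 12

Flow assignment:
  0 → 1: 12/12
  1 → 2: 6/16
  1 → 8: 6/6
  2 → 3: 6/11
  3 → 4: 6/14
  4 → 5: 6/11
  5 → 6: 6/12
  6 → 7: 6/17
  7 → 8: 6/18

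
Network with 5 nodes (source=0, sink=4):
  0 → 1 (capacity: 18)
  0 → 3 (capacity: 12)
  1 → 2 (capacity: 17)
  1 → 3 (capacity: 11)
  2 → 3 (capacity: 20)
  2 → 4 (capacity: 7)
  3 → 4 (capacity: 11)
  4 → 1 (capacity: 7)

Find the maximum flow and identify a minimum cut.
Max flow = 18, Min cut edges: (2,4), (3,4)

Maximum flow: 18
Minimum cut: (2,4), (3,4)
Partition: S = [0, 1, 2, 3], T = [4]

Max-flow min-cut theorem verified: both equal 18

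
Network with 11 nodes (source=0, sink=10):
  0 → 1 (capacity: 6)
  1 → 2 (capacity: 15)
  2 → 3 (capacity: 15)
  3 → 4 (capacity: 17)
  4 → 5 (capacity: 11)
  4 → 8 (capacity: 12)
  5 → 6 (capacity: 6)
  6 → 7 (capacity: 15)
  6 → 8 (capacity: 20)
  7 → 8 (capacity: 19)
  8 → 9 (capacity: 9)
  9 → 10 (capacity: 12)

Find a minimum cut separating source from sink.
Min cut value = 6, edges: (0,1)

Min cut value: 6
Partition: S = [0], T = [1, 2, 3, 4, 5, 6, 7, 8, 9, 10]
Cut edges: (0,1)

By max-flow min-cut theorem, max flow = min cut = 6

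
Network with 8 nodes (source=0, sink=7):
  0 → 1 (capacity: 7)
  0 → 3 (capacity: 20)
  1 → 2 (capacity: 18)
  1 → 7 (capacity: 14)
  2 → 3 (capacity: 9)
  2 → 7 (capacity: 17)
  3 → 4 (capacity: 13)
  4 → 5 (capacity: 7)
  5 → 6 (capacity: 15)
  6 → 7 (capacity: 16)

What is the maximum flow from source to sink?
Maximum flow = 14

Max flow: 14

Flow assignment:
  0 → 1: 7/7
  0 → 3: 7/20
  1 → 7: 7/14
  3 → 4: 7/13
  4 → 5: 7/7
  5 → 6: 7/15
  6 → 7: 7/16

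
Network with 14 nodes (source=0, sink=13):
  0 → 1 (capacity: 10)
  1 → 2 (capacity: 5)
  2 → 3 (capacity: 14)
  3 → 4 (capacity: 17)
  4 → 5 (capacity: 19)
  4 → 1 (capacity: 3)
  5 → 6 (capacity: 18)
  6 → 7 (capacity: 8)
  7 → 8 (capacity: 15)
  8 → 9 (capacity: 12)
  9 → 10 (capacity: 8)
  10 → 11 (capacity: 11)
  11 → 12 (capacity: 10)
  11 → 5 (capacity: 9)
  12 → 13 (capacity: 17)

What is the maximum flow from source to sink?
Maximum flow = 5

Max flow: 5

Flow assignment:
  0 → 1: 5/10
  1 → 2: 5/5
  2 → 3: 5/14
  3 → 4: 5/17
  4 → 5: 5/19
  5 → 6: 5/18
  6 → 7: 5/8
  7 → 8: 5/15
  8 → 9: 5/12
  9 → 10: 5/8
  10 → 11: 5/11
  11 → 12: 5/10
  12 → 13: 5/17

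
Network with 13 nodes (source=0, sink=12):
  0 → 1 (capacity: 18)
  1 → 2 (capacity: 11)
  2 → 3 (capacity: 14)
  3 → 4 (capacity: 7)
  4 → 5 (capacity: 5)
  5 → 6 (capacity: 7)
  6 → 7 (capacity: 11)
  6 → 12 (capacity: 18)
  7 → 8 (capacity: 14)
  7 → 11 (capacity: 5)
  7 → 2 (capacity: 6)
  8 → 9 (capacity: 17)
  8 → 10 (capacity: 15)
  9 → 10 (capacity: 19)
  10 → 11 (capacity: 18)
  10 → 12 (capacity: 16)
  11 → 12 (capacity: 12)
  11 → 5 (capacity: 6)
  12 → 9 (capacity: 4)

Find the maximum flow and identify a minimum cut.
Max flow = 5, Min cut edges: (4,5)

Maximum flow: 5
Minimum cut: (4,5)
Partition: S = [0, 1, 2, 3, 4], T = [5, 6, 7, 8, 9, 10, 11, 12]

Max-flow min-cut theorem verified: both equal 5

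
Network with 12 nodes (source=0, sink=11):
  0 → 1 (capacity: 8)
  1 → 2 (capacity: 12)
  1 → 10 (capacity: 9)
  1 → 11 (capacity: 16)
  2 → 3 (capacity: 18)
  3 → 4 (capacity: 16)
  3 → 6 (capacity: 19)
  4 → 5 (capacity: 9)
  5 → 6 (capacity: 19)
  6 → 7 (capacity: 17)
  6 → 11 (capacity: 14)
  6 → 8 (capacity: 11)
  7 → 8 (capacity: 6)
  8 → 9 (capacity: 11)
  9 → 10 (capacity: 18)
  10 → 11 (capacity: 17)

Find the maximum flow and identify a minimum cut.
Max flow = 8, Min cut edges: (0,1)

Maximum flow: 8
Minimum cut: (0,1)
Partition: S = [0], T = [1, 2, 3, 4, 5, 6, 7, 8, 9, 10, 11]

Max-flow min-cut theorem verified: both equal 8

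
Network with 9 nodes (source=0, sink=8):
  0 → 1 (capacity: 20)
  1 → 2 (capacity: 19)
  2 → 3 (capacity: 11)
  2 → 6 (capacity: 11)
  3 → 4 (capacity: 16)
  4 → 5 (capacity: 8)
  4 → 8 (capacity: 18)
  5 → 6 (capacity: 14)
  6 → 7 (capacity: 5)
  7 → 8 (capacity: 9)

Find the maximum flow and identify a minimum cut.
Max flow = 16, Min cut edges: (2,3), (6,7)

Maximum flow: 16
Minimum cut: (2,3), (6,7)
Partition: S = [0, 1, 2, 5, 6], T = [3, 4, 7, 8]

Max-flow min-cut theorem verified: both equal 16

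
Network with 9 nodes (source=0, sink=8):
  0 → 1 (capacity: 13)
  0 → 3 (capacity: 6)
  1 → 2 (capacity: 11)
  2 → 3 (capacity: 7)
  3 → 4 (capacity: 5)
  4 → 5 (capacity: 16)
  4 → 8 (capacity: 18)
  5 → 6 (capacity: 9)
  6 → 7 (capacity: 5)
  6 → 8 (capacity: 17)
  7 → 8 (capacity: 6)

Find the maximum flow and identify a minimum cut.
Max flow = 5, Min cut edges: (3,4)

Maximum flow: 5
Minimum cut: (3,4)
Partition: S = [0, 1, 2, 3], T = [4, 5, 6, 7, 8]

Max-flow min-cut theorem verified: both equal 5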